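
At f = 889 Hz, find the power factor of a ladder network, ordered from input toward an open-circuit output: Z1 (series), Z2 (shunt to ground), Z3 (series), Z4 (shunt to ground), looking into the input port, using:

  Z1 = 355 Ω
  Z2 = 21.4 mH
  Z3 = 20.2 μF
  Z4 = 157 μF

Step 1 — Angular frequency: ω = 2π·f = 2π·889 = 5586 rad/s.
Step 2 — Component impedances:
  Z1: Z = R = 355 Ω
  Z2: Z = jωL = j·5586·0.0214 = 0 + j119.5 Ω
  Z3: Z = 1/(jωC) = -j/(ω·C) = 0 - j8.863 Ω
  Z4: Z = 1/(jωC) = -j/(ω·C) = 0 - j1.14 Ω
Step 3 — Ladder network (open output): work backward from the far end, alternating series and parallel combinations. Z_in = 355 - j10.92 Ω = 355.2∠-1.8° Ω.
Step 4 — Power factor: PF = cos(φ) = Re(Z)/|Z| = 355/355.17 = 0.9995.
Step 5 — Type: Im(Z) = -10.92 ⇒ leading (phase φ = -1.8°).

PF = 0.9995 (leading, φ = -1.8°)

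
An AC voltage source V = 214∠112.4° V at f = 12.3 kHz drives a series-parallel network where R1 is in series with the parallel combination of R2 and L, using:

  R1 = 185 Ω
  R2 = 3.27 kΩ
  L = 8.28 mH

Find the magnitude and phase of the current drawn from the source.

Step 1 — Angular frequency: ω = 2π·f = 2π·1.23e+04 = 7.728e+04 rad/s.
Step 2 — Component impedances:
  R1: Z = R = 185 Ω
  R2: Z = R = 3270 Ω
  L: Z = jωL = j·7.728e+04·0.00828 = 0 + j639.9 Ω
Step 3 — Parallel branch: R2 || L = 1/(1/R2 + 1/L) = 120.6 + j616.3 Ω.
Step 4 — Series with R1: Z_total = R1 + (R2 || L) = 305.6 + j616.3 Ω = 687.9∠63.6° Ω.
Step 5 — Source phasor: V = 214∠112.4° V = -81.55 + j197.9 V.
Step 6 — Ohm's law: I = V / Z_total = (-81.55 + j197.9) / (305.6 + j616.3) = 0.205 + j0.234 A.
Step 7 — Convert to polar: |I| = 0.3111 A, ∠I = 48.8°.

I = 0.3111∠48.8° A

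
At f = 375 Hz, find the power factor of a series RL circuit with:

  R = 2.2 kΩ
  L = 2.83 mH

Step 1 — Angular frequency: ω = 2π·f = 2π·375 = 2356 rad/s.
Step 2 — Component impedances:
  R: Z = R = 2200 Ω
  L: Z = jωL = j·2356·0.00283 = 0 + j6.668 Ω
Step 3 — Series combination: Z_total = R + L = 2200 + j6.668 Ω = 2200∠0.2° Ω.
Step 4 — Power factor: PF = cos(φ) = Re(Z)/|Z| = 2200/2200 = 1.
Step 5 — Type: Im(Z) = 6.668 ⇒ lagging (phase φ = 0.2°).

PF = 1 (lagging, φ = 0.2°)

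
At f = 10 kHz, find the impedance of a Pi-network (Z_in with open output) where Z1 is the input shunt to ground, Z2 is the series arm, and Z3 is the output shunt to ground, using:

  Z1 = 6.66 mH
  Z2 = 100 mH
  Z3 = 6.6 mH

Step 1 — Angular frequency: ω = 2π·f = 2π·1e+04 = 6.283e+04 rad/s.
Step 2 — Component impedances:
  Z1: Z = jωL = j·6.283e+04·0.00666 = 0 + j418.5 Ω
  Z2: Z = jωL = j·6.283e+04·0.1 = 0 + j6283 Ω
  Z3: Z = jωL = j·6.283e+04·0.0066 = 0 + j414.7 Ω
Step 3 — With open output, the series arm Z2 and the output shunt Z3 appear in series to ground: Z2 + Z3 = 0 + j6698 Ω.
Step 4 — Parallel with input shunt Z1: Z_in = Z1 || (Z2 + Z3) = 0 + j393.9 Ω = 393.9∠90.0° Ω.

Z = 0 + j393.9 Ω = 393.9∠90.0° Ω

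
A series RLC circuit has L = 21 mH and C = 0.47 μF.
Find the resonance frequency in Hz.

Step 1 — Resonance condition Im(Z)=0 gives ω₀ = 1/√(LC).
Step 2 — ω₀ = 1/√(0.021·4.7e-07) = 1.007e+04 rad/s.
Step 3 — f₀ = ω₀/(2π) = 1602 Hz.

f₀ = 1602 Hz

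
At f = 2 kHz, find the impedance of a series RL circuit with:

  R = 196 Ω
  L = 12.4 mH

Step 1 — Angular frequency: ω = 2π·f = 2π·2000 = 1.257e+04 rad/s.
Step 2 — Component impedances:
  R: Z = R = 196 Ω
  L: Z = jωL = j·1.257e+04·0.0124 = 0 + j155.8 Ω
Step 3 — Series combination: Z_total = R + L = 196 + j155.8 Ω = 250.4∠38.5° Ω.

Z = 196 + j155.8 Ω = 250.4∠38.5° Ω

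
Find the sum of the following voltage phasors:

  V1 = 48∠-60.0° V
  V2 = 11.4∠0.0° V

Step 1 — Convert each phasor to rectangular form:
  V1 = 48·(cos(-60.0°) + j·sin(-60.0°)) = 24 - j41.57 V
  V2 = 11.4·(cos(0.0°) + j·sin(0.0°)) = 11.4 V
Step 2 — Sum components: V_total = 35.4 - j41.57 V.
Step 3 — Convert to polar: |V_total| = 54.6 V, ∠V_total = -49.6°.

V_total = 54.6∠-49.6° V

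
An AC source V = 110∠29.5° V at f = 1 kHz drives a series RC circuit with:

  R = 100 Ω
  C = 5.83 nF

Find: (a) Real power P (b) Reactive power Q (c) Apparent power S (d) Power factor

Step 1 — Angular frequency: ω = 2π·f = 2π·1000 = 6283 rad/s.
Step 2 — Component impedances:
  R: Z = R = 100 Ω
  C: Z = 1/(jωC) = -j/(ω·C) = 0 - j2.73e+04 Ω
Step 3 — Series combination: Z_total = R + C = 100 - j2.73e+04 Ω = 2.73e+04∠-89.8° Ω.
Step 4 — Source phasor: V = 110∠29.5° V = 95.74 + j54.17 V.
Step 5 — Current: I = V / Z = -0.001971 + j0.003514 A = 0.004029∠119.3° A.
Step 6 — Complex power: S = V·I* = 0.001624 - j0.4432 VA.
Step 7 — Real power: P = Re(S) = 0.001624 W.
Step 8 — Reactive power: Q = Im(S) = -0.4432 VAR.
Step 9 — Apparent power: |S| = 0.4432 VA.
Step 10 — Power factor: PF = P/|S| = 0.003663 (leading).

(a) P = 0.001624 W  (b) Q = -0.4432 VAR  (c) S = 0.4432 VA  (d) PF = 0.003663 (leading)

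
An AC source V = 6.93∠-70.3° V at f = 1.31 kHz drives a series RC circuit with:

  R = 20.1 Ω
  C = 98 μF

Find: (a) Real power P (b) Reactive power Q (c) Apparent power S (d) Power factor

Step 1 — Angular frequency: ω = 2π·f = 2π·1310 = 8231 rad/s.
Step 2 — Component impedances:
  R: Z = R = 20.1 Ω
  C: Z = 1/(jωC) = -j/(ω·C) = 0 - j1.24 Ω
Step 3 — Series combination: Z_total = R + C = 20.1 - j1.24 Ω = 20.14∠-3.5° Ω.
Step 4 — Source phasor: V = 6.93∠-70.3° V = 2.336 - j6.524 V.
Step 5 — Current: I = V / Z = 0.1357 - j0.3162 A = 0.3441∠-66.8° A.
Step 6 — Complex power: S = V·I* = 2.38 - j0.1468 VA.
Step 7 — Real power: P = Re(S) = 2.38 W.
Step 8 — Reactive power: Q = Im(S) = -0.1468 VAR.
Step 9 — Apparent power: |S| = 2.385 VA.
Step 10 — Power factor: PF = P/|S| = 0.9981 (leading).

(a) P = 2.38 W  (b) Q = -0.1468 VAR  (c) S = 2.385 VA  (d) PF = 0.9981 (leading)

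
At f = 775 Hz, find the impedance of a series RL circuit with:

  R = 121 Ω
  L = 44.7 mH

Step 1 — Angular frequency: ω = 2π·f = 2π·775 = 4869 rad/s.
Step 2 — Component impedances:
  R: Z = R = 121 Ω
  L: Z = jωL = j·4869·0.0447 = 0 + j217.7 Ω
Step 3 — Series combination: Z_total = R + L = 121 + j217.7 Ω = 249∠60.9° Ω.

Z = 121 + j217.7 Ω = 249∠60.9° Ω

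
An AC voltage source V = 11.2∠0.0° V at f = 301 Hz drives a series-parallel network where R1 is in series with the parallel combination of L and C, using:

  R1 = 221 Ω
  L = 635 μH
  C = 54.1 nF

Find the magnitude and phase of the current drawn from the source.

Step 1 — Angular frequency: ω = 2π·f = 2π·301 = 1891 rad/s.
Step 2 — Component impedances:
  R1: Z = R = 221 Ω
  L: Z = jωL = j·1891·0.000635 = 0 + j1.201 Ω
  C: Z = 1/(jωC) = -j/(ω·C) = 0 - j9774 Ω
Step 3 — Parallel branch: L || C = 1/(1/L + 1/C) = 0 + j1.201 Ω.
Step 4 — Series with R1: Z_total = R1 + (L || C) = 221 + j1.201 Ω = 221∠0.3° Ω.
Step 5 — Source phasor: V = 11.2∠0.0° V = 11.2 V.
Step 6 — Ohm's law: I = V / Z_total = (11.2) / (221 + j1.201) = 0.05068 - j0.0002754 A.
Step 7 — Convert to polar: |I| = 0.05068 A, ∠I = -0.3°.

I = 0.05068∠-0.3° A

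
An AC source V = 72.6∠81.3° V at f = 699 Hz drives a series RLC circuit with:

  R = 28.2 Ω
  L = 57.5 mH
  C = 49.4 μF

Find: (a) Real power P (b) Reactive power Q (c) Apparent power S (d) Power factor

Step 1 — Angular frequency: ω = 2π·f = 2π·699 = 4392 rad/s.
Step 2 — Component impedances:
  R: Z = R = 28.2 Ω
  L: Z = jωL = j·4392·0.0575 = 0 + j252.5 Ω
  C: Z = 1/(jωC) = -j/(ω·C) = 0 - j4.609 Ω
Step 3 — Series combination: Z_total = R + L + C = 28.2 + j247.9 Ω = 249.5∠83.5° Ω.
Step 4 — Source phasor: V = 72.6∠81.3° V = 10.98 + j71.76 V.
Step 5 — Current: I = V / Z = 0.2907 - j0.01122 A = 0.291∠-2.2° A.
Step 6 — Complex power: S = V·I* = 2.387 + j20.99 VA.
Step 7 — Real power: P = Re(S) = 2.387 W.
Step 8 — Reactive power: Q = Im(S) = 20.99 VAR.
Step 9 — Apparent power: |S| = 21.12 VA.
Step 10 — Power factor: PF = P/|S| = 0.113 (lagging).

(a) P = 2.387 W  (b) Q = 20.99 VAR  (c) S = 21.12 VA  (d) PF = 0.113 (lagging)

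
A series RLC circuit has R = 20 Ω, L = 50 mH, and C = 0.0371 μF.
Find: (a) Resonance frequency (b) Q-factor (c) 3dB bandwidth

Step 1 — Resonance: ω₀ = 1/√(LC) = 1/√(0.05·3.71e-08) = 2.322e+04 rad/s.
Step 2 — f₀ = ω₀/(2π) = 3695 Hz.
Step 3 — Series Q: Q = ω₀L/R = 2.322e+04·0.05/20 = 58.05.
Step 4 — Bandwidth: Δω = ω₀/Q = 400 rad/s; BW = Δω/(2π) = 63.66 Hz.

(a) f₀ = 3695 Hz  (b) Q = 58.05  (c) BW = 63.66 Hz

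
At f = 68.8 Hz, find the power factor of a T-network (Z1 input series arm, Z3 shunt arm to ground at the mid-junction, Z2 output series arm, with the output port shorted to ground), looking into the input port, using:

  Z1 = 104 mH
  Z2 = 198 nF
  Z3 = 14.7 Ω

Step 1 — Angular frequency: ω = 2π·f = 2π·68.8 = 432.3 rad/s.
Step 2 — Component impedances:
  Z1: Z = jωL = j·432.3·0.104 = 0 + j44.96 Ω
  Z2: Z = 1/(jωC) = -j/(ω·C) = 0 - j1.168e+04 Ω
  Z3: Z = R = 14.7 Ω
Step 3 — With the output port shorted to ground, the output series arm Z2 runs from the junction to ground; the shunt arm Z3 also runs from the junction to ground. They appear in parallel: Z3 || Z2 = 14.7 - j0.0185 Ω.
Step 4 — Series with input arm Z1: Z_in = Z1 + (Z3 || Z2) = 14.7 + j44.94 Ω = 47.28∠71.9° Ω.
Step 5 — Power factor: PF = cos(φ) = Re(Z)/|Z| = 14.7/47.28 = 0.3109.
Step 6 — Type: Im(Z) = 44.94 ⇒ lagging (phase φ = 71.9°).

PF = 0.3109 (lagging, φ = 71.9°)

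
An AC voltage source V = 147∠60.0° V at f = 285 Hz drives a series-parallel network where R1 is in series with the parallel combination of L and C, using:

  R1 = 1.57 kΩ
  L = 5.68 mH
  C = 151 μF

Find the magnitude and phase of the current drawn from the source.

Step 1 — Angular frequency: ω = 2π·f = 2π·285 = 1791 rad/s.
Step 2 — Component impedances:
  R1: Z = R = 1570 Ω
  L: Z = jωL = j·1791·0.00568 = 0 + j10.17 Ω
  C: Z = 1/(jωC) = -j/(ω·C) = 0 - j3.698 Ω
Step 3 — Parallel branch: L || C = 1/(1/L + 1/C) = 0 - j5.811 Ω.
Step 4 — Series with R1: Z_total = R1 + (L || C) = 1570 - j5.811 Ω = 1570∠-0.2° Ω.
Step 5 — Source phasor: V = 147∠60.0° V = 73.5 + j127.3 V.
Step 6 — Ohm's law: I = V / Z_total = (73.5 + j127.3) / (1570 - j5.811) = 0.04651 + j0.08126 A.
Step 7 — Convert to polar: |I| = 0.09363 A, ∠I = 60.2°.

I = 0.09363∠60.2° A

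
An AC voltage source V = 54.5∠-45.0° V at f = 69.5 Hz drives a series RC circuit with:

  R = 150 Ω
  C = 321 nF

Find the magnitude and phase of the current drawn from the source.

Step 1 — Angular frequency: ω = 2π·f = 2π·69.5 = 436.7 rad/s.
Step 2 — Component impedances:
  R: Z = R = 150 Ω
  C: Z = 1/(jωC) = -j/(ω·C) = 0 - j7134 Ω
Step 3 — Series combination: Z_total = R + C = 150 - j7134 Ω = 7136∠-88.8° Ω.
Step 4 — Source phasor: V = 54.5∠-45.0° V = 38.54 - j38.54 V.
Step 5 — Ohm's law: I = V / Z_total = (38.54 - j38.54) / (150 - j7134) = 0.005513 + j0.005286 A.
Step 6 — Convert to polar: |I| = 0.007638 A, ∠I = 43.8°.

I = 0.007638∠43.8° A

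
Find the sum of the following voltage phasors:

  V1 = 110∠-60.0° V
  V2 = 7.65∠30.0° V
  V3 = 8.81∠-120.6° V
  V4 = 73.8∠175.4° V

Step 1 — Convert each phasor to rectangular form:
  V1 = 110·(cos(-60.0°) + j·sin(-60.0°)) = 55 - j95.26 V
  V2 = 7.65·(cos(30.0°) + j·sin(30.0°)) = 6.625 + j3.825 V
  V3 = 8.81·(cos(-120.6°) + j·sin(-120.6°)) = -4.485 - j7.583 V
  V4 = 73.8·(cos(175.4°) + j·sin(175.4°)) = -73.56 + j5.919 V
Step 2 — Sum components: V_total = -16.42 - j93.1 V.
Step 3 — Convert to polar: |V_total| = 94.54 V, ∠V_total = -100.0°.

V_total = 94.54∠-100.0° V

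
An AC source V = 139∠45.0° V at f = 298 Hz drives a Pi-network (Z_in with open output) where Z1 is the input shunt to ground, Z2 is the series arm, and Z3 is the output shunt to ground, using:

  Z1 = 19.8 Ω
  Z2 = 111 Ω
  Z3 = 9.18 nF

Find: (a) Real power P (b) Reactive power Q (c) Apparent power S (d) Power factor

Step 1 — Angular frequency: ω = 2π·f = 2π·298 = 1872 rad/s.
Step 2 — Component impedances:
  Z1: Z = R = 19.8 Ω
  Z2: Z = R = 111 Ω
  Z3: Z = 1/(jωC) = -j/(ω·C) = 0 - j5.818e+04 Ω
Step 3 — With open output, the series arm Z2 and the output shunt Z3 appear in series to ground: Z2 + Z3 = 111 - j5.818e+04 Ω.
Step 4 — Parallel with input shunt Z1: Z_in = Z1 || (Z2 + Z3) = 19.8 - j0.006739 Ω = 19.8∠-0.0° Ω.
Step 5 — Source phasor: V = 139∠45.0° V = 98.29 + j98.29 V.
Step 6 — Current: I = V / Z = 4.962 + j4.966 A = 7.02∠45.0° A.
Step 7 — Complex power: S = V·I* = 975.8 - j0.3321 VA.
Step 8 — Real power: P = Re(S) = 975.8 W.
Step 9 — Reactive power: Q = Im(S) = -0.3321 VAR.
Step 10 — Apparent power: |S| = 975.8 VA.
Step 11 — Power factor: PF = P/|S| = 1 (leading).

(a) P = 975.8 W  (b) Q = -0.3321 VAR  (c) S = 975.8 VA  (d) PF = 1 (leading)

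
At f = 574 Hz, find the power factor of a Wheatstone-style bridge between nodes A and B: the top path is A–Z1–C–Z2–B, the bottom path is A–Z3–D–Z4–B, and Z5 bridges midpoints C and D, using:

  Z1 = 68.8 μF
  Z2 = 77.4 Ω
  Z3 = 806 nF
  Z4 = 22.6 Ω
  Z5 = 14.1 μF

Step 1 — Angular frequency: ω = 2π·f = 2π·574 = 3607 rad/s.
Step 2 — Component impedances:
  Z1: Z = 1/(jωC) = -j/(ω·C) = 0 - j4.03 Ω
  Z2: Z = R = 77.4 Ω
  Z3: Z = 1/(jωC) = -j/(ω·C) = 0 - j344 Ω
  Z4: Z = R = 22.6 Ω
  Z5: Z = 1/(jωC) = -j/(ω·C) = 0 - j19.66 Ω
Step 3 — Bridge requires nodal analysis (the Z5 bridge couples midpoints C and D, so the two paths cannot be reduced to a simple series/parallel combination). Setting node B to ground and injecting 1 A at node A, the 3-node admittance system at A, C, D solves to V_A = Z_AB = 19.44 - j14.44 Ω = 24.22∠-36.6° Ω.
Step 4 — Power factor: PF = cos(φ) = Re(Z)/|Z| = 19.439/24.216 = 0.8027.
Step 5 — Type: Im(Z) = -14.44 ⇒ leading (phase φ = -36.6°).

PF = 0.8027 (leading, φ = -36.6°)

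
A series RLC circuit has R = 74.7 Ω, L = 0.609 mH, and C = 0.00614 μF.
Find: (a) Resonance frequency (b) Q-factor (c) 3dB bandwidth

Step 1 — Resonance: ω₀ = 1/√(LC) = 1/√(0.000609·6.14e-09) = 5.171e+05 rad/s.
Step 2 — f₀ = ω₀/(2π) = 8.231e+04 Hz.
Step 3 — Series Q: Q = ω₀L/R = 5.171e+05·0.000609/74.7 = 4.216.
Step 4 — Bandwidth: Δω = ω₀/Q = 1.227e+05 rad/s; BW = Δω/(2π) = 1.952e+04 Hz.

(a) f₀ = 8.231e+04 Hz  (b) Q = 4.216  (c) BW = 1.952e+04 Hz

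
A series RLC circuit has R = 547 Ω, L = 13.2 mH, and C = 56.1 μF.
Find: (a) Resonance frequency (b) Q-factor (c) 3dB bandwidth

Step 1 — Resonance: ω₀ = 1/√(LC) = 1/√(0.0132·5.61e-05) = 1162 rad/s.
Step 2 — f₀ = ω₀/(2π) = 184.9 Hz.
Step 3 — Series Q: Q = ω₀L/R = 1162·0.0132/547 = 0.02804.
Step 4 — Bandwidth: Δω = ω₀/Q = 4.144e+04 rad/s; BW = Δω/(2π) = 6595 Hz.

(a) f₀ = 184.9 Hz  (b) Q = 0.02804  (c) BW = 6595 Hz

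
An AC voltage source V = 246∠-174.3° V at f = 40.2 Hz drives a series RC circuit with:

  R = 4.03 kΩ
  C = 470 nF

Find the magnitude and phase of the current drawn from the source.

Step 1 — Angular frequency: ω = 2π·f = 2π·40.2 = 252.6 rad/s.
Step 2 — Component impedances:
  R: Z = R = 4030 Ω
  C: Z = 1/(jωC) = -j/(ω·C) = 0 - j8424 Ω
Step 3 — Series combination: Z_total = R + C = 4030 - j8424 Ω = 9338∠-64.4° Ω.
Step 4 — Source phasor: V = 246∠-174.3° V = -244.8 - j24.43 V.
Step 5 — Ohm's law: I = V / Z_total = (-244.8 - j24.43) / (4030 - j8424) = -0.008953 - j0.02478 A.
Step 6 — Convert to polar: |I| = 0.02634 A, ∠I = -109.9°.

I = 0.02634∠-109.9° A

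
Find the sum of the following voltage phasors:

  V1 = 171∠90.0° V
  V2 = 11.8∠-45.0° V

Step 1 — Convert each phasor to rectangular form:
  V1 = 171·(cos(90.0°) + j·sin(90.0°)) = 0 + j171 V
  V2 = 11.8·(cos(-45.0°) + j·sin(-45.0°)) = 8.344 - j8.344 V
Step 2 — Sum components: V_total = 8.344 + j162.7 V.
Step 3 — Convert to polar: |V_total| = 162.9 V, ∠V_total = 87.1°.

V_total = 162.9∠87.1° V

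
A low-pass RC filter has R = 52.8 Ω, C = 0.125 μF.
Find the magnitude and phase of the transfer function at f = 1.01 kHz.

Step 1 — Angular frequency: ω = 2π·1010 = 6346 rad/s.
Step 2 — Transfer function: H(jω) = 1/(1 + jωRC).
Step 3 — Denominator: 1 + jωRC = 1 + j·6346·52.8·1.25e-07 = 1 + j0.04188.
Step 4 — H = 0.9982 - j0.04181.
Step 5 — Magnitude: |H| = 0.9991 (-0.0 dB); phase: φ = -2.4°.

|H| = 0.9991 (-0.0 dB), φ = -2.4°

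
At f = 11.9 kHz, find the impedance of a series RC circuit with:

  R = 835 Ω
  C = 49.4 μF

Step 1 — Angular frequency: ω = 2π·f = 2π·1.19e+04 = 7.477e+04 rad/s.
Step 2 — Component impedances:
  R: Z = R = 835 Ω
  C: Z = 1/(jωC) = -j/(ω·C) = 0 - j0.2707 Ω
Step 3 — Series combination: Z_total = R + C = 835 - j0.2707 Ω = 835∠-0.0° Ω.

Z = 835 - j0.2707 Ω = 835∠-0.0° Ω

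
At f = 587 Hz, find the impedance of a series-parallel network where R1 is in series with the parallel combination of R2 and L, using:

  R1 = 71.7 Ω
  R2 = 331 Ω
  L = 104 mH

Step 1 — Angular frequency: ω = 2π·f = 2π·587 = 3688 rad/s.
Step 2 — Component impedances:
  R1: Z = R = 71.7 Ω
  R2: Z = R = 331 Ω
  L: Z = jωL = j·3688·0.104 = 0 + j383.6 Ω
Step 3 — Parallel branch: R2 || L = 1/(1/R2 + 1/L) = 189.7 + j163.7 Ω.
Step 4 — Series with R1: Z_total = R1 + (R2 || L) = 261.4 + j163.7 Ω = 308.5∠32.1° Ω.

Z = 261.4 + j163.7 Ω = 308.5∠32.1° Ω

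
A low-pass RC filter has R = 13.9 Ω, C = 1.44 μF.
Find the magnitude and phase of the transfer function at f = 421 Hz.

Step 1 — Angular frequency: ω = 2π·421 = 2645 rad/s.
Step 2 — Transfer function: H(jω) = 1/(1 + jωRC).
Step 3 — Denominator: 1 + jωRC = 1 + j·2645·13.9·1.44e-06 = 1 + j0.05295.
Step 4 — H = 0.9972 - j0.0528.
Step 5 — Magnitude: |H| = 0.9986 (-0.0 dB); phase: φ = -3.0°.

|H| = 0.9986 (-0.0 dB), φ = -3.0°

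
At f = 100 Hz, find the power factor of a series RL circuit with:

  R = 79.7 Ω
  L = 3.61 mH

Step 1 — Angular frequency: ω = 2π·f = 2π·100 = 628.3 rad/s.
Step 2 — Component impedances:
  R: Z = R = 79.7 Ω
  L: Z = jωL = j·628.3·0.00361 = 0 + j2.268 Ω
Step 3 — Series combination: Z_total = R + L = 79.7 + j2.268 Ω = 79.73∠1.6° Ω.
Step 4 — Power factor: PF = cos(φ) = Re(Z)/|Z| = 79.7/79.73 = 0.9996.
Step 5 — Type: Im(Z) = 2.268 ⇒ lagging (phase φ = 1.6°).

PF = 0.9996 (lagging, φ = 1.6°)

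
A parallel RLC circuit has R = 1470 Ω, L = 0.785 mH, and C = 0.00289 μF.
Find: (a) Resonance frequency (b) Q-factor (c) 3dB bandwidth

Step 1 — Resonance: ω₀ = 1/√(LC) = 1/√(0.000785·2.89e-09) = 6.639e+05 rad/s.
Step 2 — f₀ = ω₀/(2π) = 1.057e+05 Hz.
Step 3 — Parallel Q: Q = R/(ω₀L) = 1470/(6.639e+05·0.000785) = 2.821.
Step 4 — Bandwidth: Δω = ω₀/Q = 2.354e+05 rad/s; BW = Δω/(2π) = 3.746e+04 Hz.

(a) f₀ = 1.057e+05 Hz  (b) Q = 2.821  (c) BW = 3.746e+04 Hz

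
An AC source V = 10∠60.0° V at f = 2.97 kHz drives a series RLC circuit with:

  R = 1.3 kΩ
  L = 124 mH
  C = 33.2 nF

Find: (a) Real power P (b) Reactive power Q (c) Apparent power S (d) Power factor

Step 1 — Angular frequency: ω = 2π·f = 2π·2970 = 1.866e+04 rad/s.
Step 2 — Component impedances:
  R: Z = R = 1300 Ω
  L: Z = jωL = j·1.866e+04·0.124 = 0 + j2314 Ω
  C: Z = 1/(jωC) = -j/(ω·C) = 0 - j1614 Ω
Step 3 — Series combination: Z_total = R + L + C = 1300 + j699.9 Ω = 1476∠28.3° Ω.
Step 4 — Source phasor: V = 10∠60.0° V = 5 + j8.66 V.
Step 5 — Current: I = V / Z = 0.005762 + j0.003559 A = 0.006773∠31.7° A.
Step 6 — Complex power: S = V·I* = 0.05964 + j0.03211 VA.
Step 7 — Real power: P = Re(S) = 0.05964 W.
Step 8 — Reactive power: Q = Im(S) = 0.03211 VAR.
Step 9 — Apparent power: |S| = 0.06773 VA.
Step 10 — Power factor: PF = P/|S| = 0.8805 (lagging).

(a) P = 0.05964 W  (b) Q = 0.03211 VAR  (c) S = 0.06773 VA  (d) PF = 0.8805 (lagging)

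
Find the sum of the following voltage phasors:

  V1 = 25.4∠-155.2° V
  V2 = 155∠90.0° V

Step 1 — Convert each phasor to rectangular form:
  V1 = 25.4·(cos(-155.2°) + j·sin(-155.2°)) = -23.06 - j10.65 V
  V2 = 155·(cos(90.0°) + j·sin(90.0°)) = 0 + j155 V
Step 2 — Sum components: V_total = -23.06 + j144.3 V.
Step 3 — Convert to polar: |V_total| = 146.2 V, ∠V_total = 99.1°.

V_total = 146.2∠99.1° V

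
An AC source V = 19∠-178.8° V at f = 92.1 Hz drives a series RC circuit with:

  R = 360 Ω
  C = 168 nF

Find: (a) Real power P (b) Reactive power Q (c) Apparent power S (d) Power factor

Step 1 — Angular frequency: ω = 2π·f = 2π·92.1 = 578.7 rad/s.
Step 2 — Component impedances:
  R: Z = R = 360 Ω
  C: Z = 1/(jωC) = -j/(ω·C) = 0 - j1.029e+04 Ω
Step 3 — Series combination: Z_total = R + C = 360 - j1.029e+04 Ω = 1.029e+04∠-88.0° Ω.
Step 4 — Source phasor: V = 19∠-178.8° V = -19 - j0.3979 V.
Step 5 — Current: I = V / Z = -2.592e-05 - j0.001846 A = 0.001846∠-90.8° A.
Step 6 — Complex power: S = V·I* = 0.001227 - j0.03505 VA.
Step 7 — Real power: P = Re(S) = 0.001227 W.
Step 8 — Reactive power: Q = Im(S) = -0.03505 VAR.
Step 9 — Apparent power: |S| = 0.03507 VA.
Step 10 — Power factor: PF = P/|S| = 0.03498 (leading).

(a) P = 0.001227 W  (b) Q = -0.03505 VAR  (c) S = 0.03507 VA  (d) PF = 0.03498 (leading)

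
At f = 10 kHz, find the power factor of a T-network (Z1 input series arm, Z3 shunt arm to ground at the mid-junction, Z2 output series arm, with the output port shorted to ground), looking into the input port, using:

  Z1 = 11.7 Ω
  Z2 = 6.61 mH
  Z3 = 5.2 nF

Step 1 — Angular frequency: ω = 2π·f = 2π·1e+04 = 6.283e+04 rad/s.
Step 2 — Component impedances:
  Z1: Z = R = 11.7 Ω
  Z2: Z = jωL = j·6.283e+04·0.00661 = 0 + j415.3 Ω
  Z3: Z = 1/(jωC) = -j/(ω·C) = 0 - j3061 Ω
Step 3 — With the output port shorted to ground, the output series arm Z2 runs from the junction to ground; the shunt arm Z3 also runs from the junction to ground. They appear in parallel: Z3 || Z2 = 0 + j480.5 Ω.
Step 4 — Series with input arm Z1: Z_in = Z1 + (Z3 || Z2) = 11.7 + j480.5 Ω = 480.7∠88.6° Ω.
Step 5 — Power factor: PF = cos(φ) = Re(Z)/|Z| = 11.7/480.7 = 0.02434.
Step 6 — Type: Im(Z) = 480.5 ⇒ lagging (phase φ = 88.6°).

PF = 0.02434 (lagging, φ = 88.6°)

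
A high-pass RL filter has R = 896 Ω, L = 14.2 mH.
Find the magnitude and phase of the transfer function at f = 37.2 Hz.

Step 1 — Angular frequency: ω = 2π·37.2 = 233.7 rad/s.
Step 2 — Transfer function: H(jω) = jωL/(R + jωL).
Step 3 — Numerator jωL = j·3.319; denominator R + jωL = 896 + j3.319.
Step 4 — H = 1.372e-05 + j0.003704.
Step 5 — Magnitude: |H| = 0.003704 (-48.6 dB); phase: φ = 89.8°.

|H| = 0.003704 (-48.6 dB), φ = 89.8°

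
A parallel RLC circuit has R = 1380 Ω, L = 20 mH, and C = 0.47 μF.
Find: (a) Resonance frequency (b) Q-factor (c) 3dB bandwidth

Step 1 — Resonance: ω₀ = 1/√(LC) = 1/√(0.02·4.7e-07) = 1.031e+04 rad/s.
Step 2 — f₀ = ω₀/(2π) = 1642 Hz.
Step 3 — Parallel Q: Q = R/(ω₀L) = 1380/(1.031e+04·0.02) = 6.69.
Step 4 — Bandwidth: Δω = ω₀/Q = 1542 rad/s; BW = Δω/(2π) = 245.4 Hz.

(a) f₀ = 1642 Hz  (b) Q = 6.69  (c) BW = 245.4 Hz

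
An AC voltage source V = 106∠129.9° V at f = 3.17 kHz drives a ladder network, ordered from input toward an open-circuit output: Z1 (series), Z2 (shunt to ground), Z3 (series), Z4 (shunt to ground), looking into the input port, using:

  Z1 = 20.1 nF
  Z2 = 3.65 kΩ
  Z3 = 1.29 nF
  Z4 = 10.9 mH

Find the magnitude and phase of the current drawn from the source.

Step 1 — Angular frequency: ω = 2π·f = 2π·3170 = 1.992e+04 rad/s.
Step 2 — Component impedances:
  Z1: Z = 1/(jωC) = -j/(ω·C) = 0 - j2498 Ω
  Z2: Z = R = 3650 Ω
  Z3: Z = 1/(jωC) = -j/(ω·C) = 0 - j3.892e+04 Ω
  Z4: Z = jωL = j·1.992e+04·0.0109 = 0 + j217.1 Ω
Step 3 — Ladder network (open output): work backward from the far end, alternating series and parallel combinations. Z_in = 3618 - j2839 Ω = 4599∠-38.1° Ω.
Step 4 — Source phasor: V = 106∠129.9° V = -67.99 + j81.32 V.
Step 5 — Ohm's law: I = V / Z_total = (-67.99 + j81.32) / (3618 - j2839) = -0.02255 + j0.004783 A.
Step 6 — Convert to polar: |I| = 0.02305 A, ∠I = 168.0°.

I = 0.02305∠168.0° A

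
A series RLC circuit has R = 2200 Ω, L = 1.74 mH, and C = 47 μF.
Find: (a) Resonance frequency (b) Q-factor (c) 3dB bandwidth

Step 1 — Resonance: ω₀ = 1/√(LC) = 1/√(0.00174·4.7e-05) = 3497 rad/s.
Step 2 — f₀ = ω₀/(2π) = 556.5 Hz.
Step 3 — Series Q: Q = ω₀L/R = 3497·0.00174/2200 = 0.002766.
Step 4 — Bandwidth: Δω = ω₀/Q = 1.264e+06 rad/s; BW = Δω/(2π) = 2.012e+05 Hz.

(a) f₀ = 556.5 Hz  (b) Q = 0.002766  (c) BW = 2.012e+05 Hz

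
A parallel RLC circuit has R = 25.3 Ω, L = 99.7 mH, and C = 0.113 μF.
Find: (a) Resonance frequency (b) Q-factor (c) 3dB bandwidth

Step 1 — Resonance: ω₀ = 1/√(LC) = 1/√(0.0997·1.13e-07) = 9421 rad/s.
Step 2 — f₀ = ω₀/(2π) = 1499 Hz.
Step 3 — Parallel Q: Q = R/(ω₀L) = 25.3/(9421·0.0997) = 0.02693.
Step 4 — Bandwidth: Δω = ω₀/Q = 3.498e+05 rad/s; BW = Δω/(2π) = 5.567e+04 Hz.

(a) f₀ = 1499 Hz  (b) Q = 0.02693  (c) BW = 5.567e+04 Hz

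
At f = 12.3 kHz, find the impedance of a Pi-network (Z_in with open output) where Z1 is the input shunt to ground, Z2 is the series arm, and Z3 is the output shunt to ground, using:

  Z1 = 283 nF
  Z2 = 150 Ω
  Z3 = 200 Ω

Step 1 — Angular frequency: ω = 2π·f = 2π·1.23e+04 = 7.728e+04 rad/s.
Step 2 — Component impedances:
  Z1: Z = 1/(jωC) = -j/(ω·C) = 0 - j45.72 Ω
  Z2: Z = R = 150 Ω
  Z3: Z = R = 200 Ω
Step 3 — With open output, the series arm Z2 and the output shunt Z3 appear in series to ground: Z2 + Z3 = 350 Ω.
Step 4 — Parallel with input shunt Z1: Z_in = Z1 || (Z2 + Z3) = 5.873 - j44.96 Ω = 45.34∠-82.6° Ω.

Z = 5.873 - j44.96 Ω = 45.34∠-82.6° Ω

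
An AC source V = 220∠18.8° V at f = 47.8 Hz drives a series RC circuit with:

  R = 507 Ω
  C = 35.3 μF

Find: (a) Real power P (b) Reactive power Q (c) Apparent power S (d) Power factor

Step 1 — Angular frequency: ω = 2π·f = 2π·47.8 = 300.3 rad/s.
Step 2 — Component impedances:
  R: Z = R = 507 Ω
  C: Z = 1/(jωC) = -j/(ω·C) = 0 - j94.32 Ω
Step 3 — Series combination: Z_total = R + C = 507 - j94.32 Ω = 515.7∠-10.5° Ω.
Step 4 — Source phasor: V = 220∠18.8° V = 208.3 + j70.9 V.
Step 5 — Current: I = V / Z = 0.3719 + j0.209 A = 0.4266∠29.3° A.
Step 6 — Complex power: S = V·I* = 92.27 - j17.17 VA.
Step 7 — Real power: P = Re(S) = 92.27 W.
Step 8 — Reactive power: Q = Im(S) = -17.17 VAR.
Step 9 — Apparent power: |S| = 93.85 VA.
Step 10 — Power factor: PF = P/|S| = 0.9831 (leading).

(a) P = 92.27 W  (b) Q = -17.17 VAR  (c) S = 93.85 VA  (d) PF = 0.9831 (leading)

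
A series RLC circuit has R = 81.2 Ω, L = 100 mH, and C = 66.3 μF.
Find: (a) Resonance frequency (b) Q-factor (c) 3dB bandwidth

Step 1 — Resonance condition Im(Z)=0 gives ω₀ = 1/√(LC).
Step 2 — ω₀ = 1/√(0.1·6.63e-05) = 388.4 rad/s.
Step 3 — f₀ = ω₀/(2π) = 61.81 Hz.
Step 4 — Series Q: Q = ω₀L/R = 388.4·0.1/81.2 = 0.4783.
Step 5 — 3dB bandwidth: Δω = ω₀/Q = 812 rad/s; BW = Δω/(2π) = 129.2 Hz.

(a) f₀ = 61.81 Hz  (b) Q = 0.4783  (c) BW = 129.2 Hz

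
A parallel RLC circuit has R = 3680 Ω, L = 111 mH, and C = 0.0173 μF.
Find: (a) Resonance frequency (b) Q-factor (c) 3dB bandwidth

Step 1 — Resonance: ω₀ = 1/√(LC) = 1/√(0.111·1.73e-08) = 2.282e+04 rad/s.
Step 2 — f₀ = ω₀/(2π) = 3632 Hz.
Step 3 — Parallel Q: Q = R/(ω₀L) = 3680/(2.282e+04·0.111) = 1.453.
Step 4 — Bandwidth: Δω = ω₀/Q = 1.571e+04 rad/s; BW = Δω/(2π) = 2500 Hz.

(a) f₀ = 3632 Hz  (b) Q = 1.453  (c) BW = 2500 Hz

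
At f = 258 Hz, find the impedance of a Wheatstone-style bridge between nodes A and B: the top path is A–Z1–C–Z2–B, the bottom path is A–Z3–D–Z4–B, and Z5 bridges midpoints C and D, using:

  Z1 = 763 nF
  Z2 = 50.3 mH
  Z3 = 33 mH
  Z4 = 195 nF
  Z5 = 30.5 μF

Step 1 — Angular frequency: ω = 2π·f = 2π·258 = 1621 rad/s.
Step 2 — Component impedances:
  Z1: Z = 1/(jωC) = -j/(ω·C) = 0 - j808.5 Ω
  Z2: Z = jωL = j·1621·0.0503 = 0 + j81.54 Ω
  Z3: Z = jωL = j·1621·0.033 = 0 + j53.5 Ω
  Z4: Z = 1/(jωC) = -j/(ω·C) = 0 - j3163 Ω
  Z5: Z = 1/(jωC) = -j/(ω·C) = 0 - j20.23 Ω
Step 3 — Bridge requires nodal analysis (the Z5 bridge couples midpoints C and D, so the two paths cannot be reduced to a simple series/parallel combination). Setting node B to ground and injecting 1 A at node A, the 3-node admittance system at A, C, D solves to V_A = Z_AB = 0 + j117.4 Ω = 117.4∠90.0° Ω.

Z = 0 + j117.4 Ω = 117.4∠90.0° Ω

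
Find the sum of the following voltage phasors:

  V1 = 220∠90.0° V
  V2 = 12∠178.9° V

Step 1 — Convert each phasor to rectangular form:
  V1 = 220·(cos(90.0°) + j·sin(90.0°)) = 0 + j220 V
  V2 = 12·(cos(178.9°) + j·sin(178.9°)) = -12 + j0.2304 V
Step 2 — Sum components: V_total = -12 + j220.2 V.
Step 3 — Convert to polar: |V_total| = 220.6 V, ∠V_total = 93.1°.

V_total = 220.6∠93.1° V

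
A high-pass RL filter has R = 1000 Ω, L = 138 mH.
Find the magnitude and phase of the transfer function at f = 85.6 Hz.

Step 1 — Angular frequency: ω = 2π·85.6 = 537.8 rad/s.
Step 2 — Transfer function: H(jω) = jωL/(R + jωL).
Step 3 — Numerator jωL = j·74.22; denominator R + jωL = 1000 + j74.22.
Step 4 — H = 0.005479 + j0.07382.
Step 5 — Magnitude: |H| = 0.07402 (-22.6 dB); phase: φ = 85.8°.

|H| = 0.07402 (-22.6 dB), φ = 85.8°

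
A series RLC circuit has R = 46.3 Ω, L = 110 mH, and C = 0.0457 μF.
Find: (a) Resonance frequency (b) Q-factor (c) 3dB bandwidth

Step 1 — Resonance condition Im(Z)=0 gives ω₀ = 1/√(LC).
Step 2 — ω₀ = 1/√(0.11·4.57e-08) = 1.41e+04 rad/s.
Step 3 — f₀ = ω₀/(2π) = 2245 Hz.
Step 4 — Series Q: Q = ω₀L/R = 1.41e+04·0.11/46.3 = 33.51.
Step 5 — 3dB bandwidth: Δω = ω₀/Q = 420.9 rad/s; BW = Δω/(2π) = 66.99 Hz.

(a) f₀ = 2245 Hz  (b) Q = 33.51  (c) BW = 66.99 Hz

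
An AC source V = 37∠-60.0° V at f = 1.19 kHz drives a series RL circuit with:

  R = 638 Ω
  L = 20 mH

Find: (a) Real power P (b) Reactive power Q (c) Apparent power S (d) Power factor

Step 1 — Angular frequency: ω = 2π·f = 2π·1190 = 7477 rad/s.
Step 2 — Component impedances:
  R: Z = R = 638 Ω
  L: Z = jωL = j·7477·0.02 = 0 + j149.5 Ω
Step 3 — Series combination: Z_total = R + L = 638 + j149.5 Ω = 655.3∠13.2° Ω.
Step 4 — Source phasor: V = 37∠-60.0° V = 18.5 - j32.04 V.
Step 5 — Current: I = V / Z = 0.01633 - j0.05405 A = 0.05646∠-73.2° A.
Step 6 — Complex power: S = V·I* = 2.034 + j0.4768 VA.
Step 7 — Real power: P = Re(S) = 2.034 W.
Step 8 — Reactive power: Q = Im(S) = 0.4768 VAR.
Step 9 — Apparent power: |S| = 2.089 VA.
Step 10 — Power factor: PF = P/|S| = 0.9736 (lagging).

(a) P = 2.034 W  (b) Q = 0.4768 VAR  (c) S = 2.089 VA  (d) PF = 0.9736 (lagging)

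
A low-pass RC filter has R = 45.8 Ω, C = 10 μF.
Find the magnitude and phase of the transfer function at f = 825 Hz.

Step 1 — Angular frequency: ω = 2π·825 = 5184 rad/s.
Step 2 — Transfer function: H(jω) = 1/(1 + jωRC).
Step 3 — Denominator: 1 + jωRC = 1 + j·5184·45.8·1e-05 = 1 + j2.374.
Step 4 — H = 0.1507 - j0.3577.
Step 5 — Magnitude: |H| = 0.3882 (-8.2 dB); phase: φ = -67.2°.

|H| = 0.3882 (-8.2 dB), φ = -67.2°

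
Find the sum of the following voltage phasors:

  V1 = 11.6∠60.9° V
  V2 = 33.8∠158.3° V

Step 1 — Convert each phasor to rectangular form:
  V1 = 11.6·(cos(60.9°) + j·sin(60.9°)) = 5.641 + j10.14 V
  V2 = 33.8·(cos(158.3°) + j·sin(158.3°)) = -31.4 + j12.5 V
Step 2 — Sum components: V_total = -25.76 + j22.63 V.
Step 3 — Convert to polar: |V_total| = 34.29 V, ∠V_total = 138.7°.

V_total = 34.29∠138.7° V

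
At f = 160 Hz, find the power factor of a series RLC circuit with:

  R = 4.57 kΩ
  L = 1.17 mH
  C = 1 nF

Step 1 — Angular frequency: ω = 2π·f = 2π·160 = 1005 rad/s.
Step 2 — Component impedances:
  R: Z = R = 4570 Ω
  L: Z = jωL = j·1005·0.00117 = 0 + j1.176 Ω
  C: Z = 1/(jωC) = -j/(ω·C) = 0 - j9.947e+05 Ω
Step 3 — Series combination: Z_total = R + L + C = 4570 - j9.947e+05 Ω = 9.947e+05∠-89.7° Ω.
Step 4 — Power factor: PF = cos(φ) = Re(Z)/|Z| = 4570/9.947e+05 = 0.004594.
Step 5 — Type: Im(Z) = -9.947e+05 ⇒ leading (phase φ = -89.7°).

PF = 0.004594 (leading, φ = -89.7°)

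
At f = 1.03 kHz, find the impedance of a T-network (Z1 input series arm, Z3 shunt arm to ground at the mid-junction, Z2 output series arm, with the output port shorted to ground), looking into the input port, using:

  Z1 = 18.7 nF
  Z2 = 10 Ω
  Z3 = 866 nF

Step 1 — Angular frequency: ω = 2π·f = 2π·1030 = 6472 rad/s.
Step 2 — Component impedances:
  Z1: Z = 1/(jωC) = -j/(ω·C) = 0 - j8263 Ω
  Z2: Z = R = 10 Ω
  Z3: Z = 1/(jωC) = -j/(ω·C) = 0 - j178.4 Ω
Step 3 — With the output port shorted to ground, the output series arm Z2 runs from the junction to ground; the shunt arm Z3 also runs from the junction to ground. They appear in parallel: Z3 || Z2 = 9.969 - j0.5587 Ω.
Step 4 — Series with input arm Z1: Z_in = Z1 + (Z3 || Z2) = 9.969 - j8264 Ω = 8264∠-89.9° Ω.

Z = 9.969 - j8264 Ω = 8264∠-89.9° Ω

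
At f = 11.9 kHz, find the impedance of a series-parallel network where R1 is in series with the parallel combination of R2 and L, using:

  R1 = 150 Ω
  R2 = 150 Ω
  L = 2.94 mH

Step 1 — Angular frequency: ω = 2π·f = 2π·1.19e+04 = 7.477e+04 rad/s.
Step 2 — Component impedances:
  R1: Z = R = 150 Ω
  R2: Z = R = 150 Ω
  L: Z = jωL = j·7.477e+04·0.00294 = 0 + j219.8 Ω
Step 3 — Parallel branch: R2 || L = 1/(1/R2 + 1/L) = 102.3 + j69.84 Ω.
Step 4 — Series with R1: Z_total = R1 + (R2 || L) = 252.3 + j69.84 Ω = 261.8∠15.5° Ω.

Z = 252.3 + j69.84 Ω = 261.8∠15.5° Ω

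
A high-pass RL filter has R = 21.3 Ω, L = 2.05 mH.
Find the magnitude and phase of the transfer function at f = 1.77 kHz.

Step 1 — Angular frequency: ω = 2π·1770 = 1.112e+04 rad/s.
Step 2 — Transfer function: H(jω) = jωL/(R + jωL).
Step 3 — Numerator jωL = j·22.8; denominator R + jωL = 21.3 + j22.8.
Step 4 — H = 0.5339 + j0.4988.
Step 5 — Magnitude: |H| = 0.7307 (-2.7 dB); phase: φ = 43.1°.

|H| = 0.7307 (-2.7 dB), φ = 43.1°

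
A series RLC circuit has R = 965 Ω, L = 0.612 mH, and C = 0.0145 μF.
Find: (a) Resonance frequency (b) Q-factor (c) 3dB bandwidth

Step 1 — Resonance: ω₀ = 1/√(LC) = 1/√(0.000612·1.45e-08) = 3.357e+05 rad/s.
Step 2 — f₀ = ω₀/(2π) = 5.343e+04 Hz.
Step 3 — Series Q: Q = ω₀L/R = 3.357e+05·0.000612/965 = 0.2129.
Step 4 — Bandwidth: Δω = ω₀/Q = 1.577e+06 rad/s; BW = Δω/(2π) = 2.51e+05 Hz.

(a) f₀ = 5.343e+04 Hz  (b) Q = 0.2129  (c) BW = 2.51e+05 Hz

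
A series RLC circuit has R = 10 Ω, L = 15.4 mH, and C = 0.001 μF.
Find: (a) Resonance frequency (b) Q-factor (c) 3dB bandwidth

Step 1 — Resonance condition Im(Z)=0 gives ω₀ = 1/√(LC).
Step 2 — ω₀ = 1/√(0.0154·1e-09) = 2.548e+05 rad/s.
Step 3 — f₀ = ω₀/(2π) = 4.056e+04 Hz.
Step 4 — Series Q: Q = ω₀L/R = 2.548e+05·0.0154/10 = 392.4.
Step 5 — 3dB bandwidth: Δω = ω₀/Q = 649.4 rad/s; BW = Δω/(2π) = 103.3 Hz.

(a) f₀ = 4.056e+04 Hz  (b) Q = 392.4  (c) BW = 103.3 Hz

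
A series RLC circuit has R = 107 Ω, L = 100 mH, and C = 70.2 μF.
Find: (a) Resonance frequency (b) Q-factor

Step 1 — Resonance condition Im(Z)=0 gives ω₀ = 1/√(LC).
Step 2 — ω₀ = 1/√(0.1·7.02e-05) = 377.4 rad/s.
Step 3 — f₀ = ω₀/(2π) = 60.07 Hz.
Step 4 — Series Q: Q = ω₀L/R = 377.4·0.1/107 = 0.3527.

(a) f₀ = 60.07 Hz  (b) Q = 0.3527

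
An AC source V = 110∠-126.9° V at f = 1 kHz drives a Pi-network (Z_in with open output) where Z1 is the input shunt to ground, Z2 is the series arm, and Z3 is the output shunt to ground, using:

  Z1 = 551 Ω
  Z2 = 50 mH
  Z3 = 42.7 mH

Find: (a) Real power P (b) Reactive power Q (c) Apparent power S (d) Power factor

Step 1 — Angular frequency: ω = 2π·f = 2π·1000 = 6283 rad/s.
Step 2 — Component impedances:
  Z1: Z = R = 551 Ω
  Z2: Z = jωL = j·6283·0.05 = 0 + j314.2 Ω
  Z3: Z = jωL = j·6283·0.0427 = 0 + j268.3 Ω
Step 3 — With open output, the series arm Z2 and the output shunt Z3 appear in series to ground: Z2 + Z3 = 0 + j582.5 Ω.
Step 4 — Parallel with input shunt Z1: Z_in = Z1 || (Z2 + Z3) = 290.8 + j275.1 Ω = 400.3∠43.4° Ω.
Step 5 — Source phasor: V = 110∠-126.9° V = -66.05 - j87.97 V.
Step 6 — Current: I = V / Z = -0.2709 - j0.04625 A = 0.2748∠-170.3° A.
Step 7 — Complex power: S = V·I* = 21.96 + j20.77 VA.
Step 8 — Real power: P = Re(S) = 21.96 W.
Step 9 — Reactive power: Q = Im(S) = 20.77 VAR.
Step 10 — Apparent power: |S| = 30.23 VA.
Step 11 — Power factor: PF = P/|S| = 0.7264 (lagging).

(a) P = 21.96 W  (b) Q = 20.77 VAR  (c) S = 30.23 VA  (d) PF = 0.7264 (lagging)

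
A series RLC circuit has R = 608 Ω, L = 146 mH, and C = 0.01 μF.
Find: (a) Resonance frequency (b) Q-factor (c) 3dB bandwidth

Step 1 — Resonance condition Im(Z)=0 gives ω₀ = 1/√(LC).
Step 2 — ω₀ = 1/√(0.146·1e-08) = 2.617e+04 rad/s.
Step 3 — f₀ = ω₀/(2π) = 4165 Hz.
Step 4 — Series Q: Q = ω₀L/R = 2.617e+04·0.146/608 = 6.285.
Step 5 — 3dB bandwidth: Δω = ω₀/Q = 4164 rad/s; BW = Δω/(2π) = 662.8 Hz.

(a) f₀ = 4165 Hz  (b) Q = 6.285  (c) BW = 662.8 Hz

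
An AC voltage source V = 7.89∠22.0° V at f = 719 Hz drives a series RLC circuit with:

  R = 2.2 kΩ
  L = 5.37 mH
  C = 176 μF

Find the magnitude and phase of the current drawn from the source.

Step 1 — Angular frequency: ω = 2π·f = 2π·719 = 4518 rad/s.
Step 2 — Component impedances:
  R: Z = R = 2200 Ω
  L: Z = jωL = j·4518·0.00537 = 0 + j24.26 Ω
  C: Z = 1/(jωC) = -j/(ω·C) = 0 - j1.258 Ω
Step 3 — Series combination: Z_total = R + L + C = 2200 + j23 Ω = 2200∠0.6° Ω.
Step 4 — Source phasor: V = 7.89∠22.0° V = 7.315 + j2.956 V.
Step 5 — Ohm's law: I = V / Z_total = (7.315 + j2.956) / (2200 + j23) = 0.003339 + j0.001309 A.
Step 6 — Convert to polar: |I| = 0.003586 A, ∠I = 21.4°.

I = 0.003586∠21.4° A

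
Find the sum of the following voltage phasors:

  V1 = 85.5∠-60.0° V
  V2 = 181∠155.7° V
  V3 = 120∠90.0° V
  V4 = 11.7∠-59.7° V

Step 1 — Convert each phasor to rectangular form:
  V1 = 85.5·(cos(-60.0°) + j·sin(-60.0°)) = 42.75 - j74.05 V
  V2 = 181·(cos(155.7°) + j·sin(155.7°)) = -165 + j74.48 V
  V3 = 120·(cos(90.0°) + j·sin(90.0°)) = 0 + j120 V
  V4 = 11.7·(cos(-59.7°) + j·sin(-59.7°)) = 5.903 - j10.1 V
Step 2 — Sum components: V_total = -116.3 + j110.3 V.
Step 3 — Convert to polar: |V_total| = 160.3 V, ∠V_total = 136.5°.

V_total = 160.3∠136.5° V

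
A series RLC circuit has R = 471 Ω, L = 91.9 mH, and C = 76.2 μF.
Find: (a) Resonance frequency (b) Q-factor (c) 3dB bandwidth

Step 1 — Resonance: ω₀ = 1/√(LC) = 1/√(0.0919·7.62e-05) = 377.9 rad/s.
Step 2 — f₀ = ω₀/(2π) = 60.14 Hz.
Step 3 — Series Q: Q = ω₀L/R = 377.9·0.0919/471 = 0.07373.
Step 4 — Bandwidth: Δω = ω₀/Q = 5125 rad/s; BW = Δω/(2π) = 815.7 Hz.

(a) f₀ = 60.14 Hz  (b) Q = 0.07373  (c) BW = 815.7 Hz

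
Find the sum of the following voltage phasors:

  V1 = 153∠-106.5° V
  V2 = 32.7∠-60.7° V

Step 1 — Convert each phasor to rectangular form:
  V1 = 153·(cos(-106.5°) + j·sin(-106.5°)) = -43.45 - j146.7 V
  V2 = 32.7·(cos(-60.7°) + j·sin(-60.7°)) = 16 - j28.52 V
Step 2 — Sum components: V_total = -27.45 - j175.2 V.
Step 3 — Convert to polar: |V_total| = 177.4 V, ∠V_total = -98.9°.

V_total = 177.4∠-98.9° V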